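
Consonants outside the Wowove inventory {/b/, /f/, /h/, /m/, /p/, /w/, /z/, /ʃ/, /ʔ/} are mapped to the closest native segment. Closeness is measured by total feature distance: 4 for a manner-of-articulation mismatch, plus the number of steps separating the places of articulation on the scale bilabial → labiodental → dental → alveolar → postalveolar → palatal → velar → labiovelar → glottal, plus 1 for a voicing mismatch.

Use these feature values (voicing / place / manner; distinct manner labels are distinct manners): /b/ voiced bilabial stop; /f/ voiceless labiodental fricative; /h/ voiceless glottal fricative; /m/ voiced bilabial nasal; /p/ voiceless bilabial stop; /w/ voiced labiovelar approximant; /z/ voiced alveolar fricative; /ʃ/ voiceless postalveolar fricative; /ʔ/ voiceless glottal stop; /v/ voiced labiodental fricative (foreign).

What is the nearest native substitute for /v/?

/f/ is closest: same manner (fricative), place distance 0 (labiodental→labiodental), voicing differs (+1); total 1. Next closest is /z/ at distance 2.

f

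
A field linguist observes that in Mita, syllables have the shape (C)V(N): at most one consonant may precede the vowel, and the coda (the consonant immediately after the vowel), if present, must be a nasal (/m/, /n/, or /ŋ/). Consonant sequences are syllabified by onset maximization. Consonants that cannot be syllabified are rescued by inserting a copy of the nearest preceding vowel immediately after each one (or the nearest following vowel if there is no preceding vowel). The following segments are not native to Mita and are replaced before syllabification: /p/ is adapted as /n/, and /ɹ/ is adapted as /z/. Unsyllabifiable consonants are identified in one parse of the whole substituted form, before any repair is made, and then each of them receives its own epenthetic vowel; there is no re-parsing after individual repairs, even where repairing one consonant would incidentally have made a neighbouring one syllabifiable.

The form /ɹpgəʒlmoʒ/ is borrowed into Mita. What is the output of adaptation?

zənəgəʒələmoʒo

Substitution: /ɹ/ → /z/, /p/ → /n/, giving /zngəʒlmoʒ/.
Syllabifying with onset maximization leaves /z/, /n/, /ʒ/, /l/, /ʒ/ stranded (only a nasal (/m/, /n/, or /ŋ/) is licensed in coda position; onsets are limited to one consonant).
Each unlicensed consonant becomes the onset of a new syllable: /z/ → /zə/, /n/ → /nə/, /ʒ/ → /ʒə/, /l/ → /lə/, /ʒ/ → /ʒo/.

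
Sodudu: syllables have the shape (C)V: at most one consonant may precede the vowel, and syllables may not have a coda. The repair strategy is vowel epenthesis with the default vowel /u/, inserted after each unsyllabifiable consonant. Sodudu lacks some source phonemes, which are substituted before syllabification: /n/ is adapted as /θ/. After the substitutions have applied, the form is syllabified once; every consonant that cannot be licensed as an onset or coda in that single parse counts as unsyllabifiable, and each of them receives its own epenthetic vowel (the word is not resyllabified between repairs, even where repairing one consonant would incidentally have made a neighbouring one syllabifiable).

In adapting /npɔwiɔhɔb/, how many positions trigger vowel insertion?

2

After substitution the input is /θpɔwiɔhɔb/.
The unsyllabifiable consonants are /θ/, /b/; each receives one epenthetic vowel.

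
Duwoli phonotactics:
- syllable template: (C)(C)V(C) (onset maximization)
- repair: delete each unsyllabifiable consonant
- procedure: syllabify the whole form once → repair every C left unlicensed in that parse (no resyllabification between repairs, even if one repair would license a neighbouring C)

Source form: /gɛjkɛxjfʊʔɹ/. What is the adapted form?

gɛjkɛxjfʊʔ

Syllabifying with onset maximization leaves /ɹ/ stranded (at most one coda consonant is licensed; onsets may contain at most 2 consonants).
Deletion applies to /ɹ/.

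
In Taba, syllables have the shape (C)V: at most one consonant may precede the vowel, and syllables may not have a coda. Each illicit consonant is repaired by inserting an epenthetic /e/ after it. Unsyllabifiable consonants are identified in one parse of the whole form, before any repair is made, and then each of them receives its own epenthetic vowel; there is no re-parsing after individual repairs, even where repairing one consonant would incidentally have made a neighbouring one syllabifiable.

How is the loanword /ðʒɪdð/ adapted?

Under (C)V, the unsyllabifiable consonants are /ð/, /d/, /ð/ (no codas are permitted; onsets are limited to one consonant).
Each unlicensed consonant becomes the onset of a new syllable: /ð/ → /ðe/, /d/ → /de/, /ð/ → /ðe/.

ðeʒɪdeðe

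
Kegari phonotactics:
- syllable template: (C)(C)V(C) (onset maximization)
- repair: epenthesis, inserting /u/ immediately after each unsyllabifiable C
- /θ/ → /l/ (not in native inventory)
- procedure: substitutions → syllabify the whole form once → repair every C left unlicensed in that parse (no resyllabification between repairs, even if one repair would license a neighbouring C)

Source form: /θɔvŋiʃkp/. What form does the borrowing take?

Substitution: /θ/ → /l/, giving /lɔvŋiʃkp/.
Under (C)(C)V(C), the unsyllabifiable consonants are /k/, /p/ (at most one coda consonant is licensed; onsets may contain at most 2 consonants).
Epenthesis after each stranded consonant: /k/ → /ku/, /p/ → /pu/.

lɔvŋiʃkupu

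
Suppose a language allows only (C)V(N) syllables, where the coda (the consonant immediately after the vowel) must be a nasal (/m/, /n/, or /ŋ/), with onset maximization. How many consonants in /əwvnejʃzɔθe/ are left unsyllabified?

4

Under (C)V(N), the unsyllabifiable consonants are /w/, /v/, /j/, /ʃ/ (only a nasal (/m/, /n/, or /ŋ/) is licensed in coda position; onsets are limited to one consonant).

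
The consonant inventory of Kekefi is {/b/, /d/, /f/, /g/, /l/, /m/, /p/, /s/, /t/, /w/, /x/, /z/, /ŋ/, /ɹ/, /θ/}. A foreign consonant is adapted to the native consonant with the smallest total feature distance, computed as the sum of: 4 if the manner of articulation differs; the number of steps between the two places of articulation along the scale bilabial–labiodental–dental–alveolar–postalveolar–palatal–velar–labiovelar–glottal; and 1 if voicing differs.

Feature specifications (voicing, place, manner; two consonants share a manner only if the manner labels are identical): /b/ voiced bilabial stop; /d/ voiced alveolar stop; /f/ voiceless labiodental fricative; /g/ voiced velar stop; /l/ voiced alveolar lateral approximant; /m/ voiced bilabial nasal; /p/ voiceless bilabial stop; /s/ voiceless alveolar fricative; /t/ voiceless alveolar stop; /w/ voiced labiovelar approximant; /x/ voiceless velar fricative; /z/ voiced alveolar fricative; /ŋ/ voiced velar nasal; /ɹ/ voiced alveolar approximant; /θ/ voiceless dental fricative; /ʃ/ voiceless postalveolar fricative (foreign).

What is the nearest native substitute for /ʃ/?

/s/ is closest: same manner (fricative), place distance 1 (postalveolar→alveolar), same voicing; total 1. Next closest is /x/ at distance 2.

s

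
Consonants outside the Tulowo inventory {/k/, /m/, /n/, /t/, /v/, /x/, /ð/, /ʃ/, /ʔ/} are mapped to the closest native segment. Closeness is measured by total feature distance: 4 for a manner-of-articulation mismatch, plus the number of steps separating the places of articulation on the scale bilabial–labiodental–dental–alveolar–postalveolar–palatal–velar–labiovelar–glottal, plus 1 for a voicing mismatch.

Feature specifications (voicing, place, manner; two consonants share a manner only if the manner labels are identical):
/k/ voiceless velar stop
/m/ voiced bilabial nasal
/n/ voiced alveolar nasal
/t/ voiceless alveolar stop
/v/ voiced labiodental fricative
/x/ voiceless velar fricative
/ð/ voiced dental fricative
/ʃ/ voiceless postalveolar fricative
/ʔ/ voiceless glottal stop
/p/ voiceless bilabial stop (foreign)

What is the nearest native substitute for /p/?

/t/ is closest: same manner (stop), place distance 3 (bilabial→alveolar), same voicing; total 3. Next closest is /m/ at distance 5.

t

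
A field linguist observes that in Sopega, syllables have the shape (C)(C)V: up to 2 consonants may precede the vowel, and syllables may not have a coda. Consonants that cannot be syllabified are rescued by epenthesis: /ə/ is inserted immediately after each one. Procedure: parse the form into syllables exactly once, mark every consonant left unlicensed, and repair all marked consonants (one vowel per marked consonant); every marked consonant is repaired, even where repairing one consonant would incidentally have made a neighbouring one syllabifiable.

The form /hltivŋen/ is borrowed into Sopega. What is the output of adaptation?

həltivŋenə

The consonants /h/, /n/ cannot be parsed into a legal (C)(C)V syllable (no codas are permitted; onsets may contain at most 2 consonants).
Epenthesis after each stranded consonant: /h/ → /hə/, /n/ → /nə/.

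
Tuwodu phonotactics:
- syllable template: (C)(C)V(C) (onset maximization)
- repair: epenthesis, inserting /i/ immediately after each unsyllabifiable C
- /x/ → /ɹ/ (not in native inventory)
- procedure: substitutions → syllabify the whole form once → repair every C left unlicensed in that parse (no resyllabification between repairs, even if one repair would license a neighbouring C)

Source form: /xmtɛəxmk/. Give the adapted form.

ɹimtɛəɹmiki

Substitution: /x/ → /ɹ/, giving /ɹmtɛəɹmk/.
The consonants /ɹ/, /m/, /k/ cannot be parsed into a legal (C)(C)V(C) syllable (at most one coda consonant is licensed; onsets may contain at most 2 consonants).
Inserting the epenthetic vowel yields /ɹ/ → /ɹi/, /m/ → /mi/, /k/ → /ki/.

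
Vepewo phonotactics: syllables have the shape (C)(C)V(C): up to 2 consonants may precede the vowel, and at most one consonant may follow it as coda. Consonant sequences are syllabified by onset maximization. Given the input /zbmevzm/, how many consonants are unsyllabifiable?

3

Syllabifying with onset maximization leaves /z/, /z/, /m/ stranded (at most one coda consonant is licensed; onsets may contain at most 2 consonants).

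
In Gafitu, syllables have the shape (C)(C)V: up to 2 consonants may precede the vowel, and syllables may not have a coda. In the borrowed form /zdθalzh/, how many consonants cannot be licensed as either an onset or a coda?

Syllabifying with onset maximization leaves /z/, /l/, /z/, /h/ stranded (no codas are permitted; onsets may contain at most 2 consonants).

4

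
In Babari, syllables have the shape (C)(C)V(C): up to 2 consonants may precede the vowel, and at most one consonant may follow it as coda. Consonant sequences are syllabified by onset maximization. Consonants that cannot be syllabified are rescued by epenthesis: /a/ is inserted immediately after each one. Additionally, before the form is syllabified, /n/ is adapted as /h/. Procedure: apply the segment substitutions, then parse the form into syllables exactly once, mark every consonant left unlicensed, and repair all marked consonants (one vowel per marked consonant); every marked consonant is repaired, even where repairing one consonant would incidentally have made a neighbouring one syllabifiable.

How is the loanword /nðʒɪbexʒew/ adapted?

haðʒɪbexʒew

Substitution: /n/ → /h/, giving /hðʒɪbexʒew/.
Syllabifying with onset maximization leaves /h/ stranded (at most one coda consonant is licensed; onsets may contain at most 2 consonants).
Epenthesis after each stranded consonant: /h/ → /ha/.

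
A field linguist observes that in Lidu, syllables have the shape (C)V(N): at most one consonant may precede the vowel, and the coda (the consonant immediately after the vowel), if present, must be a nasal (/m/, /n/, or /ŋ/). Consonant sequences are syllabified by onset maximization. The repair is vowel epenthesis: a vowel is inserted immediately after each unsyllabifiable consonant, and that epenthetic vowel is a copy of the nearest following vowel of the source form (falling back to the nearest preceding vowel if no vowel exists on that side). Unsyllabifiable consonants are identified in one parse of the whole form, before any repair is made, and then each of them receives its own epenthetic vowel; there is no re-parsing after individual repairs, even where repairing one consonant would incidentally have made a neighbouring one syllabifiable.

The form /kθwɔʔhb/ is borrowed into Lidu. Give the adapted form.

The consonants /k/, /θ/, /ʔ/, /h/, /b/ cannot be parsed into a legal (C)V(N) syllable (only a nasal (/m/, /n/, or /ŋ/) is licensed in coda position; onsets are limited to one consonant).
Inserting the epenthetic vowel yields /k/ → /kɔ/, /θ/ → /θɔ/, /ʔ/ → /ʔɔ/, /h/ → /hɔ/, /b/ → /bɔ/.

kɔθɔwɔʔɔhɔbɔ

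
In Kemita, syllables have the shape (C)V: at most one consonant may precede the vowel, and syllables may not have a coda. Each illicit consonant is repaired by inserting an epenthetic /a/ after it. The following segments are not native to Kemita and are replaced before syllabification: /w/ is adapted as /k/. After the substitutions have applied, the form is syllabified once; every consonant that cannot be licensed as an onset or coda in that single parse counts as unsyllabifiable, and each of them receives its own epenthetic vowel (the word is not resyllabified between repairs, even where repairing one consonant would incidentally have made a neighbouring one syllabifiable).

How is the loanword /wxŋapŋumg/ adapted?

kaxaŋapaŋumaga

Substitution: /w/ → /k/, giving /kxŋapŋumg/.
Under (C)V, the unsyllabifiable consonants are /k/, /x/, /p/, /m/, /g/ (no codas are permitted; onsets are limited to one consonant).
Each unlicensed consonant becomes the onset of a new syllable: /k/ → /ka/, /x/ → /xa/, /p/ → /pa/, /m/ → /ma/, /g/ → /ga/.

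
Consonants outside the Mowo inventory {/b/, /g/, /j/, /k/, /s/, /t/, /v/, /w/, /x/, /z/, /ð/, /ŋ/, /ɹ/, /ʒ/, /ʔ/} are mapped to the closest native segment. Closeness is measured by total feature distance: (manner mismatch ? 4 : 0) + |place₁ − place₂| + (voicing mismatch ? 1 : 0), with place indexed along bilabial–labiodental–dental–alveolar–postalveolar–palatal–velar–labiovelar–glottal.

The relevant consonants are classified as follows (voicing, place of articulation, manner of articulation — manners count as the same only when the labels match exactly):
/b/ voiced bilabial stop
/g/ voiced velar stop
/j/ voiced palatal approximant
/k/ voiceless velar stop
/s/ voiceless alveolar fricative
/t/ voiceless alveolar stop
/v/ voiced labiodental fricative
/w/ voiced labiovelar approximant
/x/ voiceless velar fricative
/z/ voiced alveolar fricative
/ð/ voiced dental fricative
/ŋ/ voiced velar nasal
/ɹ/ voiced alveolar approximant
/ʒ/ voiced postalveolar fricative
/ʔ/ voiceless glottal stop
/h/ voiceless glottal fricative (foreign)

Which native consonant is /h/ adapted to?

x

/x/ is closest: same manner (fricative), place distance 2 (glottal→velar), same voicing; total 2. Next closest is /ʔ/ at distance 4.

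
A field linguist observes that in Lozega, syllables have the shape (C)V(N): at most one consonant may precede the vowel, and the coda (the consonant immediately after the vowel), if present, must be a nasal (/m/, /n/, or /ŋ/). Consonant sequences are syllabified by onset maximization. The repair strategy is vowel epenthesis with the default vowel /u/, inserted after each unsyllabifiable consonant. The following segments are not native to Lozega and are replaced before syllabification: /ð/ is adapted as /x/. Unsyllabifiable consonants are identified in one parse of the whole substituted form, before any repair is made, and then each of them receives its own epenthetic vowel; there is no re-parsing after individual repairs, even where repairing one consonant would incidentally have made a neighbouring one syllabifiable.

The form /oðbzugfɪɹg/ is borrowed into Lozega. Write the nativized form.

oxubuzugufɪɹugu

Substitution: /ð/ → /x/, giving /oxbzugfɪɹg/.
The consonants /x/, /b/, /g/, /ɹ/, /g/ cannot be parsed into a legal (C)V(N) syllable (only a nasal (/m/, /n/, or /ŋ/) is licensed in coda position; onsets are limited to one consonant).
Each unlicensed consonant becomes the onset of a new syllable: /x/ → /xu/, /b/ → /bu/, /g/ → /gu/, /ɹ/ → /ɹu/, /g/ → /gu/.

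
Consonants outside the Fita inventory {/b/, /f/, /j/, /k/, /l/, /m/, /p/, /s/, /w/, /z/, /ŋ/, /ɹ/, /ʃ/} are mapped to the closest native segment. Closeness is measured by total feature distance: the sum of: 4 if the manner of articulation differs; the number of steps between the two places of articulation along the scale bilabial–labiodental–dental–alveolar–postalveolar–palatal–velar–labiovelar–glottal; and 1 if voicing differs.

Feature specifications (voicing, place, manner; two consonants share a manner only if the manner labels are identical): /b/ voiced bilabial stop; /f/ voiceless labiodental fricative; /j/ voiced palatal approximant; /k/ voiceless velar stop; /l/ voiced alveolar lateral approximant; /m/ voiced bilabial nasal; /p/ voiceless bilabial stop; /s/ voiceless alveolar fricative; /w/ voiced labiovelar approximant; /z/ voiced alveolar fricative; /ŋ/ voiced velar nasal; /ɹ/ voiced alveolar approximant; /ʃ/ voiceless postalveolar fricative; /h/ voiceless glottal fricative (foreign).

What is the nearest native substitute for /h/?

ʃ

/ʃ/ is closest: same manner (fricative), place distance 4 (glottal→postalveolar), same voicing; total 4. Next closest is /s/ at distance 5.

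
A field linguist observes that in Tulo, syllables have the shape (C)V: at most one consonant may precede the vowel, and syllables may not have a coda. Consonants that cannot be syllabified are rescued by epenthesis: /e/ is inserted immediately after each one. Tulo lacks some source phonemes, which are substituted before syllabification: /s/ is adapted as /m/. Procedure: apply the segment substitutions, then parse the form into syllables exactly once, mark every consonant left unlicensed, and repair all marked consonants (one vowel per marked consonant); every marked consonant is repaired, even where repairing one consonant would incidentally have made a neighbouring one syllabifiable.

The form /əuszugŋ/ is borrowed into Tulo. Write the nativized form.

əumezugeŋe

Substitution: /s/ → /m/, giving /əumzugŋ/.
Under (C)V, the unsyllabifiable consonants are /m/, /g/, /ŋ/ (no codas are permitted; onsets are limited to one consonant).
Epenthesis after each stranded consonant: /m/ → /me/, /g/ → /ge/, /ŋ/ → /ŋe/.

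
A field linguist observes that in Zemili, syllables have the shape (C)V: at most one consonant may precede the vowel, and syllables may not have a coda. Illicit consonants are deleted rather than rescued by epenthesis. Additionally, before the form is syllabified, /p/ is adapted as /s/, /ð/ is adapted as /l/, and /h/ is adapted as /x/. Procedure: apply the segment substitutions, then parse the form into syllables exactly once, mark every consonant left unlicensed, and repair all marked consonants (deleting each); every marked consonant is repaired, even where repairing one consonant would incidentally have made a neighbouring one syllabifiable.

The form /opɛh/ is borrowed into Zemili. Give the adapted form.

Substitution: /p/ → /s/, /h/ → /x/, giving /osɛx/.
The consonants /x/ cannot be parsed into a legal (C)V syllable (no codas are permitted; onsets are limited to one consonant).
Deletion applies to /x/.

osɛ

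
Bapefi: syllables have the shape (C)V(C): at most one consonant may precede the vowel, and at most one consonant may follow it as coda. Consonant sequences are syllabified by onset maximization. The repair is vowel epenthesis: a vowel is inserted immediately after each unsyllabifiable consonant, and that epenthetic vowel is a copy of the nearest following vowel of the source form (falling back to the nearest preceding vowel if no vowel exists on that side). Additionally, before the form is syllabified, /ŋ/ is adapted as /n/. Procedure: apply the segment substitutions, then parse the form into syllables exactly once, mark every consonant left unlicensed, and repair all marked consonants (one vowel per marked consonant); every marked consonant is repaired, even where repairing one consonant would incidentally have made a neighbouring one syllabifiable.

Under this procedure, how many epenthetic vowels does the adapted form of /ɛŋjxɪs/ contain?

1

After substitution the input is /ɛnjxɪs/.
The unsyllabifiable consonants are /j/; each receives one epenthetic vowel.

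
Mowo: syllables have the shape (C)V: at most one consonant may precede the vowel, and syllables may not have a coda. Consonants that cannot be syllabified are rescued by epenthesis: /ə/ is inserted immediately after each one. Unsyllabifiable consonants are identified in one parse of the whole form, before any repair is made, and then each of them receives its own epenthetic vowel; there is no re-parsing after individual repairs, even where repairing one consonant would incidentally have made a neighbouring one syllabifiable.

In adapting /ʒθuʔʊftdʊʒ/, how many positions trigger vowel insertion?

The unsyllabifiable consonants are /ʒ/, /f/, /t/, /ʒ/; each receives one epenthetic vowel.

4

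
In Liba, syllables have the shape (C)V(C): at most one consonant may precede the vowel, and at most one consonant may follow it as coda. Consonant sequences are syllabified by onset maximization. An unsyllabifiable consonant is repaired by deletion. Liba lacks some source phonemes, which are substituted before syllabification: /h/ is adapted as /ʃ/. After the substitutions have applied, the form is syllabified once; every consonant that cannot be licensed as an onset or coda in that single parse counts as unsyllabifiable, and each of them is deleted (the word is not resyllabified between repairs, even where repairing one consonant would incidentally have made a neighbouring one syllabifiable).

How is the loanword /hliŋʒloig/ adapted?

Substitution: /h/ → /ʃ/, giving /ʃliŋʒloig/.
The consonants /ʃ/, /ʒ/ cannot be parsed into a legal (C)V(C) syllable (at most one coda consonant is licensed; onsets are limited to one consonant).
Deleting the stranded consonants removes /ʃ/, /ʒ/.

liŋloig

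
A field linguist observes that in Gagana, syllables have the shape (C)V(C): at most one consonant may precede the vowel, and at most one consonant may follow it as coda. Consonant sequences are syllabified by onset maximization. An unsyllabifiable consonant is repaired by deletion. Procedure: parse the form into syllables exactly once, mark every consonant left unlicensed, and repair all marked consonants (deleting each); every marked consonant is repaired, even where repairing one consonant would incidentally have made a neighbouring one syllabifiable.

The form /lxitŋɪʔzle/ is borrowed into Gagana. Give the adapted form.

xitŋɪʔle

The consonants /l/, /z/ cannot be parsed into a legal (C)V(C) syllable (at most one coda consonant is licensed; onsets are limited to one consonant).
Deletion applies to /l/, /z/.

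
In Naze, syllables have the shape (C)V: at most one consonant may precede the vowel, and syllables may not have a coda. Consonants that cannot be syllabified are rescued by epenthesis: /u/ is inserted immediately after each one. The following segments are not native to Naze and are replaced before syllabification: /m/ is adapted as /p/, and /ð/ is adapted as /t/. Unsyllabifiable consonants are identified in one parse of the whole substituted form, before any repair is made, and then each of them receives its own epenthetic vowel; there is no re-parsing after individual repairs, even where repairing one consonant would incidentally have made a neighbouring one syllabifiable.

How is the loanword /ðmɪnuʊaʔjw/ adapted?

Substitution: /ð/ → /t/, /m/ → /p/, giving /tpɪnuʊaʔjw/.
Under (C)V, the unsyllabifiable consonants are /t/, /ʔ/, /j/, /w/ (no codas are permitted; onsets are limited to one consonant).
Inserting the epenthetic vowel yields /t/ → /tu/, /ʔ/ → /ʔu/, /j/ → /ju/, /w/ → /wu/.

tupɪnuʊaʔujuwu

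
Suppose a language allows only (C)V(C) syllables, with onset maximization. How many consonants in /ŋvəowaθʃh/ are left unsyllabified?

3

Syllabifying with onset maximization leaves /ŋ/, /ʃ/, /h/ stranded (at most one coda consonant is licensed; onsets are limited to one consonant).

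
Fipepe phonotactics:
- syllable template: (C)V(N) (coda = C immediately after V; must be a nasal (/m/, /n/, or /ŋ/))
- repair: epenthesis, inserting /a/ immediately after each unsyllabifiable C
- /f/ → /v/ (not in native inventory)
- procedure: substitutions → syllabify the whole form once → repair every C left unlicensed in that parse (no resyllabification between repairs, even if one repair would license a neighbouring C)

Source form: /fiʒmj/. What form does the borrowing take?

viʒamaja

Substitution: /f/ → /v/, giving /viʒmj/.
The consonants /ʒ/, /m/, /j/ cannot be parsed into a legal (C)V(N) syllable (only a nasal (/m/, /n/, or /ŋ/) is licensed in coda position; onsets are limited to one consonant).
Inserting the epenthetic vowel yields /ʒ/ → /ʒa/, /m/ → /ma/, /j/ → /ja/.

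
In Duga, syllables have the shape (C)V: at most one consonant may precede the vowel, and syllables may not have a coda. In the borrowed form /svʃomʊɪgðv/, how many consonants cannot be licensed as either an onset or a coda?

The consonants /s/, /v/, /g/, /ð/, /v/ cannot be parsed into a legal (C)V syllable (no codas are permitted; onsets are limited to one consonant).

5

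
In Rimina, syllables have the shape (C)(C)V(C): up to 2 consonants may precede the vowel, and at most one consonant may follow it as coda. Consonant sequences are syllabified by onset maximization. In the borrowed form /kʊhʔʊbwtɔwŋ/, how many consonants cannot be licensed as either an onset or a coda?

1

The consonants /ŋ/ cannot be parsed into a legal (C)(C)V(C) syllable (at most one coda consonant is licensed; onsets may contain at most 2 consonants).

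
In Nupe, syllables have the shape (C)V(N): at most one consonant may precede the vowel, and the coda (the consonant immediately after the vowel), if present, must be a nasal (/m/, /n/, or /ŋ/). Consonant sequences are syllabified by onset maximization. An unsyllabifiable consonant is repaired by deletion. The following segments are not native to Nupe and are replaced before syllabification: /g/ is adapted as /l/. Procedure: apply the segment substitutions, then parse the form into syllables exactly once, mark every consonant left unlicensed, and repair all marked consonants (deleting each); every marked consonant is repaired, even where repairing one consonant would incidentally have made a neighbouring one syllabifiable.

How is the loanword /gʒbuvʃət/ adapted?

Substitution: /g/ → /l/, giving /lʒbuvʃət/.
Syllabifying with onset maximization leaves /l/, /ʒ/, /v/, /t/ stranded (only a nasal (/m/, /n/, or /ŋ/) is licensed in coda position; onsets are limited to one consonant).
Deleting the stranded consonants removes /l/, /ʒ/, /v/, /t/.

buʃə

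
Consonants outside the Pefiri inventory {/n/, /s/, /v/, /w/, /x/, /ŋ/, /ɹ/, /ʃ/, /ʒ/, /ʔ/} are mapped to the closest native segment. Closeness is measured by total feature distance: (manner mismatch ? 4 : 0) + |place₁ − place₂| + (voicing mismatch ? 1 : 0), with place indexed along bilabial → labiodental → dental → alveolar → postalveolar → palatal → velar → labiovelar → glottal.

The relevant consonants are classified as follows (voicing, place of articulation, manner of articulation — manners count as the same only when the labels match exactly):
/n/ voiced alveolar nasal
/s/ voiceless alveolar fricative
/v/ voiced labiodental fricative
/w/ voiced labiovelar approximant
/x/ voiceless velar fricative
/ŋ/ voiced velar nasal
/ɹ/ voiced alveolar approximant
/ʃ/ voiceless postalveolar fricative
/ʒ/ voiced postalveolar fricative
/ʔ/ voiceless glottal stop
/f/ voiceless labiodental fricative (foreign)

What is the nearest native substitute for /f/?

v

/v/ is closest: same manner (fricative), place distance 0 (labiodental→labiodental), voicing differs (+1); total 1. Next closest is /s/ at distance 2.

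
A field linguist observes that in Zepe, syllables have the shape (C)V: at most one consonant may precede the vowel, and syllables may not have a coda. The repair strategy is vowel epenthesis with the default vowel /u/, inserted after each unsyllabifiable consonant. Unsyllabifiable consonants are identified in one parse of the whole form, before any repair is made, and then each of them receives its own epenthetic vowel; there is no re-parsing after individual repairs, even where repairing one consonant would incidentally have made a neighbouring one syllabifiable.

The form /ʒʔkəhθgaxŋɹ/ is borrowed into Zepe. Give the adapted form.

ʒuʔukəhuθugaxuŋuɹu

Under (C)V, the unsyllabifiable consonants are /ʒ/, /ʔ/, /h/, /θ/, /x/, /ŋ/, /ɹ/ (no codas are permitted; onsets are limited to one consonant).
Inserting the epenthetic vowel yields /ʒ/ → /ʒu/, /ʔ/ → /ʔu/, /h/ → /hu/, /θ/ → /θu/, /x/ → /xu/, /ŋ/ → /ŋu/, /ɹ/ → /ɹu/.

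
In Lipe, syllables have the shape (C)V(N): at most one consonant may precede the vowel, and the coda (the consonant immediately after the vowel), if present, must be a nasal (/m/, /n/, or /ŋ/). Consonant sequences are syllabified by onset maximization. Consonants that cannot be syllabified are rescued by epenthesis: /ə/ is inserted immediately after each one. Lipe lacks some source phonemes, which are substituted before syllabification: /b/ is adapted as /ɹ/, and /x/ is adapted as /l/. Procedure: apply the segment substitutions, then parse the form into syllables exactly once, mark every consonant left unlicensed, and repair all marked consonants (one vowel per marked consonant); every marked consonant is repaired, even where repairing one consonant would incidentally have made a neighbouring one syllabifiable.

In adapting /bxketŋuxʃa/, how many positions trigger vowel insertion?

After substitution the input is /ɹlketŋulʃa/.
The unsyllabifiable consonants are /ɹ/, /l/, /t/, /l/; each receives one epenthetic vowel.

4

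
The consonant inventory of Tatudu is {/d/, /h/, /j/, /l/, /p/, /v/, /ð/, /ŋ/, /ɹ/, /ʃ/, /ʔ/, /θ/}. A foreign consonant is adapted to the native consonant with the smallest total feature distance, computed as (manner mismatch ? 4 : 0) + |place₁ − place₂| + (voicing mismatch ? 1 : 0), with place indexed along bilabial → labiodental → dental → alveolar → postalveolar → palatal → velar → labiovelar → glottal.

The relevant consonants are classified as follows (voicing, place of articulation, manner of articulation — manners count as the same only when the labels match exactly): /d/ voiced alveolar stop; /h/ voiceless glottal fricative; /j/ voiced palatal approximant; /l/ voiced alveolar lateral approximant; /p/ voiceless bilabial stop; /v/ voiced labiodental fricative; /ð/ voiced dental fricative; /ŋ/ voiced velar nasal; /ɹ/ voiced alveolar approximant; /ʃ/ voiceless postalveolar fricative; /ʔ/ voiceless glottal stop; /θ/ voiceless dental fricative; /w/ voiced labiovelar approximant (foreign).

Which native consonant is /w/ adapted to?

/j/ is closest: same manner (approximant), place distance 2 (labiovelar→palatal), same voicing; total 2. Next closest is /ɹ/ at distance 4.

j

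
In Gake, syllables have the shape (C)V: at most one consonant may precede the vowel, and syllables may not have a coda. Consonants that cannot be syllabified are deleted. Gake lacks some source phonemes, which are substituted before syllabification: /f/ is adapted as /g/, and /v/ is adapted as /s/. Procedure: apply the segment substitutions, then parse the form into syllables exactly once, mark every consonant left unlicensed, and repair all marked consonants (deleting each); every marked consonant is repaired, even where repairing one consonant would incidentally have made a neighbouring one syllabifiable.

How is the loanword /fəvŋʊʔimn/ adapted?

gəŋʊʔi

Substitution: /f/ → /g/, /v/ → /s/, giving /gəsŋʊʔimn/.
Under (C)V, the unsyllabifiable consonants are /s/, /m/, /n/ (no codas are permitted; onsets are limited to one consonant).
Deletion applies to /s/, /m/, /n/.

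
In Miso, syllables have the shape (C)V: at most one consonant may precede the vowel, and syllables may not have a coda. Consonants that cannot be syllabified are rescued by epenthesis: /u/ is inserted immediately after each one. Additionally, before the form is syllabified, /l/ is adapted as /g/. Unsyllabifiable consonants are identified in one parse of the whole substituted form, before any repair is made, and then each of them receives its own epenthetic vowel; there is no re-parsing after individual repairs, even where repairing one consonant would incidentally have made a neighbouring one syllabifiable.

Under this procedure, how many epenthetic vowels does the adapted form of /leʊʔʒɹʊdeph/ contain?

4

After substitution the input is /geʊʔʒɹʊdeph/.
The unsyllabifiable consonants are /ʔ/, /ʒ/, /p/, /h/; each receives one epenthetic vowel.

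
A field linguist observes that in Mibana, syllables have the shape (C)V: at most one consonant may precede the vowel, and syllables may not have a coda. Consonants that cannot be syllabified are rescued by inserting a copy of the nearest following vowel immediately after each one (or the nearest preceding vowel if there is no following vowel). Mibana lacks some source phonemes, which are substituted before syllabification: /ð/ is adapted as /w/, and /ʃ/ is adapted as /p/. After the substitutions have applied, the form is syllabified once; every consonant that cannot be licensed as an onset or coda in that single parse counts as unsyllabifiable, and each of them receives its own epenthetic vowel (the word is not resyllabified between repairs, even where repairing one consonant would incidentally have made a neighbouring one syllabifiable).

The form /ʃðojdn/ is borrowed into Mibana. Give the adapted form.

powojodono

Substitution: /ʃ/ → /p/, /ð/ → /w/, giving /pwojdn/.
Syllabifying with onset maximization leaves /p/, /j/, /d/, /n/ stranded (no codas are permitted; onsets are limited to one consonant).
Epenthesis after each stranded consonant: /p/ → /po/, /j/ → /jo/, /d/ → /do/, /n/ → /no/.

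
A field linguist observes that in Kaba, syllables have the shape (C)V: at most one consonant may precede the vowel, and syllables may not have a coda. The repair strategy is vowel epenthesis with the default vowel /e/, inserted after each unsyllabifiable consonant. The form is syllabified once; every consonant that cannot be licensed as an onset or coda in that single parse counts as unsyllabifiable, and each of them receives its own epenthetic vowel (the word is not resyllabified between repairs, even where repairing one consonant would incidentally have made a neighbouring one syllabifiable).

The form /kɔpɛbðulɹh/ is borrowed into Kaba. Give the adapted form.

Syllabifying with onset maximization leaves /b/, /l/, /ɹ/, /h/ stranded (no codas are permitted; onsets are limited to one consonant).
Inserting the epenthetic vowel yields /b/ → /be/, /l/ → /le/, /ɹ/ → /ɹe/, /h/ → /he/.

kɔpɛbeðuleɹehe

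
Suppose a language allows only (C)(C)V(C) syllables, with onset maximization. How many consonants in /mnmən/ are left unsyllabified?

1

Syllabifying with onset maximization leaves /m/ stranded (at most one coda consonant is licensed; onsets may contain at most 2 consonants).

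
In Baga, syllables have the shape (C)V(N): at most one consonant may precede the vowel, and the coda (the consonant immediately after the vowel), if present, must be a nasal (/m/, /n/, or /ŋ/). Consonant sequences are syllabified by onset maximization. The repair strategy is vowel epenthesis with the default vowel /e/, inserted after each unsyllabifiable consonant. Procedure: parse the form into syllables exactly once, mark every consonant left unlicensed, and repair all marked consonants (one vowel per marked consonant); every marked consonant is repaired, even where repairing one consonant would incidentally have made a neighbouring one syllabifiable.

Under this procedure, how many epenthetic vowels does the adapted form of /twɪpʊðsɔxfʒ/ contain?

The unsyllabifiable consonants are /t/, /ð/, /x/, /f/, /ʒ/; each receives one epenthetic vowel.

5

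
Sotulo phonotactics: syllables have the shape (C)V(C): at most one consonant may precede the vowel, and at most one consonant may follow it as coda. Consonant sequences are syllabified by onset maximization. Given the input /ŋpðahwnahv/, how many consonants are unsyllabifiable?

4

Syllabifying with onset maximization leaves /ŋ/, /p/, /w/, /v/ stranded (at most one coda consonant is licensed; onsets are limited to one consonant).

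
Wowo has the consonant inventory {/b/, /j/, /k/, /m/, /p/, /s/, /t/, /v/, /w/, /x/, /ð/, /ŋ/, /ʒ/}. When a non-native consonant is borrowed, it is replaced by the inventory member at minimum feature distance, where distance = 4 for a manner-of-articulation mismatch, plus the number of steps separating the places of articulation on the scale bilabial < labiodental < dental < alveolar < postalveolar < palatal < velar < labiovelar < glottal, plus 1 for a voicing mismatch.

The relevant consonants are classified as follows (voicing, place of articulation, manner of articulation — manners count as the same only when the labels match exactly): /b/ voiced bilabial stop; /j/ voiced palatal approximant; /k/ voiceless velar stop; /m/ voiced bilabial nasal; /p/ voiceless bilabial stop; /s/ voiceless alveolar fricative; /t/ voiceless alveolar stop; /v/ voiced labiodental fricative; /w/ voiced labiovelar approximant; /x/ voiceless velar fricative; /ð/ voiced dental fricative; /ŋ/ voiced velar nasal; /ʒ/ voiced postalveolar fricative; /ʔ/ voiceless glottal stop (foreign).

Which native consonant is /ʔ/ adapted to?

k

/k/ is closest: same manner (stop), place distance 2 (glottal→velar), same voicing; total 2. Next closest is /t/ at distance 5.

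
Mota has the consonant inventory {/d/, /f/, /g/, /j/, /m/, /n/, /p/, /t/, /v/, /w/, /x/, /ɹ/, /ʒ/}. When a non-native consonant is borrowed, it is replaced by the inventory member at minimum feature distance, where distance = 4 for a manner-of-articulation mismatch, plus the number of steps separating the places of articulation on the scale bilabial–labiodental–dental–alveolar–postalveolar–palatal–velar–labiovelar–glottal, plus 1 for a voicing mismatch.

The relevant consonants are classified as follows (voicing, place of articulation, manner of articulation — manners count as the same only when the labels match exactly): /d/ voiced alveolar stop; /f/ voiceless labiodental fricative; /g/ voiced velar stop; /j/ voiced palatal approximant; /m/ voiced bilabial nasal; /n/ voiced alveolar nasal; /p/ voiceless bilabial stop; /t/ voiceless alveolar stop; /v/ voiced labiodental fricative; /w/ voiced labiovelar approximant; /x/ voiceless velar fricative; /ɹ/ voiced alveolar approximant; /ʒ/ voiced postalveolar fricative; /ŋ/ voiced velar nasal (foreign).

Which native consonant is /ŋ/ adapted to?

/n/ is closest: same manner (nasal), place distance 3 (velar→alveolar), same voicing; total 3. Next closest is /g/ at distance 4.

n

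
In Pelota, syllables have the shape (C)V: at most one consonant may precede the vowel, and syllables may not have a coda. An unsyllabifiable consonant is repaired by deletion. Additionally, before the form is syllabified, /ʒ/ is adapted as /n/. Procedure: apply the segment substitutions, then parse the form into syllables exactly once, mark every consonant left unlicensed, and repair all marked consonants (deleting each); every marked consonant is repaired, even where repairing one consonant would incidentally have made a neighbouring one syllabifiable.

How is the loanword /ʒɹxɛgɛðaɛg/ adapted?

xɛgɛðaɛ

Substitution: /ʒ/ → /n/, giving /nɹxɛgɛðaɛg/.
Syllabifying with onset maximization leaves /n/, /ɹ/, /g/ stranded (no codas are permitted; onsets are limited to one consonant).
Deletion applies to /n/, /ɹ/, /g/.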